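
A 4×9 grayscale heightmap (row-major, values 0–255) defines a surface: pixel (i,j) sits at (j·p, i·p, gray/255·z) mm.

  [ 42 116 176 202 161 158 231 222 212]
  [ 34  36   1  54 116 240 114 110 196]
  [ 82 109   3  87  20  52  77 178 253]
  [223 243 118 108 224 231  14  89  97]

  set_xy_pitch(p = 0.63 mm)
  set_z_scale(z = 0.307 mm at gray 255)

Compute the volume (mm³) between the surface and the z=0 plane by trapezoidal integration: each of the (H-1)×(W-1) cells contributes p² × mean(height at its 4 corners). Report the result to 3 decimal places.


height_mm = gray/255 × 0.307; cell vol = 0.63² × mean(4 corners)
unit = 0.63² × 0.307 / (4×255) = 0.000119459 mm³ per gray-sum
row 0: Σ corner-gray over 8 cells = 4358  → 0.5206
row 1: Σ corner-gray over 8 cells = 2959  → 0.3535
row 2: Σ corner-gray over 8 cells = 3761  → 0.4493
Σ rows: total corner-gray = 11078  → 1.3234 mm³

1.323


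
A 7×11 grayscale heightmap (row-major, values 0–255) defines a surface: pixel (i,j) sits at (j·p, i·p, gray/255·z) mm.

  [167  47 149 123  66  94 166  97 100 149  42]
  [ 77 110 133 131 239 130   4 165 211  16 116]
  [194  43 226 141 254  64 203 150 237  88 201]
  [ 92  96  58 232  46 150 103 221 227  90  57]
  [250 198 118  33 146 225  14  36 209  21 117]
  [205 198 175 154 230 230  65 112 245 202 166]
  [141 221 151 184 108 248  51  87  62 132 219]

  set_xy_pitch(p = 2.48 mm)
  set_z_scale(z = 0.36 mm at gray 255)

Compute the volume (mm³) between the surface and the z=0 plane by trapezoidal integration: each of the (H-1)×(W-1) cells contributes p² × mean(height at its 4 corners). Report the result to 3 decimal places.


height_mm = gray/255 × 0.36; cell vol = 2.48² × mean(4 corners)
unit = 2.48² × 0.36 / (4×255) = 0.00217073 mm³ per gray-sum
row 0: Σ corner-gray over 10 cells = 4662  → 10.1199
row 1: Σ corner-gray over 10 cells = 5678  → 12.3254
row 2: Σ corner-gray over 10 cells = 5802  → 12.5946
row 3: Σ corner-gray over 10 cells = 4962  → 10.7712
row 4: Σ corner-gray over 10 cells = 5960  → 12.9375
row 5: Σ corner-gray over 10 cells = 6441  → 13.9817
Σ rows: total corner-gray = 33505  → 72.7303 mm³

72.730


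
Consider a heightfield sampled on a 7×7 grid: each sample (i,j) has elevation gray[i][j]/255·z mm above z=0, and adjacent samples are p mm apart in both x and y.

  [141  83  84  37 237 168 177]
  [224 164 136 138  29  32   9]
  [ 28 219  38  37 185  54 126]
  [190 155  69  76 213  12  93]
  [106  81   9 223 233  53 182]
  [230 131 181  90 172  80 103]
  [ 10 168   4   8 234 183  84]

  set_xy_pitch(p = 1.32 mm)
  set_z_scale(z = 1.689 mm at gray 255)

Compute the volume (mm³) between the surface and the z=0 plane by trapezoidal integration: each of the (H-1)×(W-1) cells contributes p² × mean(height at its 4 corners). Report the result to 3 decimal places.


48.027

height_mm = gray/255 × 1.689; cell vol = 1.32² × mean(4 corners)
unit = 1.32² × 1.689 / (4×255) = 0.00288521 mm³ per gray-sum
row 0: Σ corner-gray over 6 cells = 2767  → 7.9834
row 1: Σ corner-gray over 6 cells = 2451  → 7.0716
row 2: Σ corner-gray over 6 cells = 2553  → 7.3659
row 3: Σ corner-gray over 6 cells = 2819  → 8.1334
row 4: Σ corner-gray over 6 cells = 3127  → 9.0220
row 5: Σ corner-gray over 6 cells = 2929  → 8.4508
Σ rows: total corner-gray = 16646  → 48.0272 mm³


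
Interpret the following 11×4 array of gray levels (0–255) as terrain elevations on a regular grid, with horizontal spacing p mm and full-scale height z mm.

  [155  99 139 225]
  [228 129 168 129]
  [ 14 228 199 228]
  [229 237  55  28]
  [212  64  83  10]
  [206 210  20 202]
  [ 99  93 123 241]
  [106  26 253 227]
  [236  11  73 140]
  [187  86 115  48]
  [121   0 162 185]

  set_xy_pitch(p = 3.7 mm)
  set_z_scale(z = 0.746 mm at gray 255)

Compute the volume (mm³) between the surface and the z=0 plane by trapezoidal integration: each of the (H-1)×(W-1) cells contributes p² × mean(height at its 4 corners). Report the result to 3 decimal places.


height_mm = gray/255 × 0.746; cell vol = 3.7² × mean(4 corners)
unit = 3.7² × 0.746 / (4×255) = 0.0100125 mm³ per gray-sum
row 0: Σ corner-gray over 3 cells = 1807  → 18.0926
row 1: Σ corner-gray over 3 cells = 2047  → 20.4956
row 2: Σ corner-gray over 3 cells = 1937  → 19.3942
row 3: Σ corner-gray over 3 cells = 1357  → 13.5869
row 4: Σ corner-gray over 3 cells = 1384  → 13.8573
row 5: Σ corner-gray over 3 cells = 1640  → 16.4205
row 6: Σ corner-gray over 3 cells = 1663  → 16.6508
row 7: Σ corner-gray over 3 cells = 1435  → 14.3679
row 8: Σ corner-gray over 3 cells = 1181  → 11.8248
row 9: Σ corner-gray over 3 cells = 1267  → 12.6858
Σ rows: total corner-gray = 15718  → 157.3763 mm³

157.376


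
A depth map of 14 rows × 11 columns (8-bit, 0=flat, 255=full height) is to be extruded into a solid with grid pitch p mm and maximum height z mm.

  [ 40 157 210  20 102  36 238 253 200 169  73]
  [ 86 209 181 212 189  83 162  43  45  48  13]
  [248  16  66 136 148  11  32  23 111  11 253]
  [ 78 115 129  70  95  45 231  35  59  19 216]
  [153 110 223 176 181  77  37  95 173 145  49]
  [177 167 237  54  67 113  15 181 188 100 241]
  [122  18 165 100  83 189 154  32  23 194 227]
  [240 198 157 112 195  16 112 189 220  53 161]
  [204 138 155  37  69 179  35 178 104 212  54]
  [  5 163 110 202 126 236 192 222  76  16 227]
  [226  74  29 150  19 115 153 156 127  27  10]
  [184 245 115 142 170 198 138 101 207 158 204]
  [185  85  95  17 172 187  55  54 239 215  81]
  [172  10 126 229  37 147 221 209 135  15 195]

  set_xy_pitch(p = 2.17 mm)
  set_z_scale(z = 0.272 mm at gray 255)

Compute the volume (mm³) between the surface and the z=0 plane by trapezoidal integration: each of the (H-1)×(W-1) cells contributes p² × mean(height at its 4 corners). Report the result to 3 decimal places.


81.194

height_mm = gray/255 × 0.272; cell vol = 2.17² × mean(4 corners)
unit = 2.17² × 0.272 / (4×255) = 0.00125571 mm³ per gray-sum
row 0: Σ corner-gray over 10 cells = 5326  → 6.6879
row 1: Σ corner-gray over 10 cells = 4052  → 5.0881
row 2: Σ corner-gray over 10 cells = 3499  → 4.3937
row 3: Σ corner-gray over 10 cells = 4526  → 5.6833
row 4: Σ corner-gray over 10 cells = 5298  → 6.6527
row 5: Σ corner-gray over 10 cells = 4927  → 6.1869
row 6: Σ corner-gray over 10 cells = 5170  → 6.4920
row 7: Σ corner-gray over 10 cells = 5377  → 6.7519
row 8: Σ corner-gray over 10 cells = 5390  → 6.7683
row 9: Σ corner-gray over 10 cells = 4854  → 6.0952
row 10: Σ corner-gray over 10 cells = 5272  → 6.6201
row 11: Σ corner-gray over 10 cells = 5840  → 7.3333
row 12: Σ corner-gray over 10 cells = 5129  → 6.4405
Σ rows: total corner-gray = 64660  → 81.1940 mm³


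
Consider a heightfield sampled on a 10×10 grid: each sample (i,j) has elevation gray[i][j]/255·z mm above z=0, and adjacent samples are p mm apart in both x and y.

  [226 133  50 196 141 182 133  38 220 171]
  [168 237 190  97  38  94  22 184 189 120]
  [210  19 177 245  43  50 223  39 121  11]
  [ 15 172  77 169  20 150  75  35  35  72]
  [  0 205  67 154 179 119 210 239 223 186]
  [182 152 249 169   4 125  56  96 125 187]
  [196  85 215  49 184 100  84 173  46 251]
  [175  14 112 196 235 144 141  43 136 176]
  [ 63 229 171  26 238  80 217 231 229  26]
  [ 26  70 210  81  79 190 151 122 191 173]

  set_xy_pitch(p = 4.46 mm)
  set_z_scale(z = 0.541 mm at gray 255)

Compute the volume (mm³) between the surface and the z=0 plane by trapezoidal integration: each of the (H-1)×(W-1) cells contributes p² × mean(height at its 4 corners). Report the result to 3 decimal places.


452.082

height_mm = gray/255 × 0.541; cell vol = 4.46² × mean(4 corners)
unit = 4.46² × 0.541 / (4×255) = 0.0105503 mm³ per gray-sum
row 0: Σ corner-gray over 9 cells = 4973  → 52.4669
row 1: Σ corner-gray over 9 cells = 4445  → 46.8963
row 2: Σ corner-gray over 9 cells = 3608  → 38.0657
row 3: Σ corner-gray over 9 cells = 4531  → 47.8036
row 4: Σ corner-gray over 9 cells = 5299  → 55.9063
row 5: Σ corner-gray over 9 cells = 4640  → 48.9536
row 6: Σ corner-gray over 9 cells = 4712  → 49.7132
row 7: Σ corner-gray over 9 cells = 5324  → 56.1701
row 8: Σ corner-gray over 9 cells = 5318  → 56.1068
Σ rows: total corner-gray = 42850  → 452.0824 mm³


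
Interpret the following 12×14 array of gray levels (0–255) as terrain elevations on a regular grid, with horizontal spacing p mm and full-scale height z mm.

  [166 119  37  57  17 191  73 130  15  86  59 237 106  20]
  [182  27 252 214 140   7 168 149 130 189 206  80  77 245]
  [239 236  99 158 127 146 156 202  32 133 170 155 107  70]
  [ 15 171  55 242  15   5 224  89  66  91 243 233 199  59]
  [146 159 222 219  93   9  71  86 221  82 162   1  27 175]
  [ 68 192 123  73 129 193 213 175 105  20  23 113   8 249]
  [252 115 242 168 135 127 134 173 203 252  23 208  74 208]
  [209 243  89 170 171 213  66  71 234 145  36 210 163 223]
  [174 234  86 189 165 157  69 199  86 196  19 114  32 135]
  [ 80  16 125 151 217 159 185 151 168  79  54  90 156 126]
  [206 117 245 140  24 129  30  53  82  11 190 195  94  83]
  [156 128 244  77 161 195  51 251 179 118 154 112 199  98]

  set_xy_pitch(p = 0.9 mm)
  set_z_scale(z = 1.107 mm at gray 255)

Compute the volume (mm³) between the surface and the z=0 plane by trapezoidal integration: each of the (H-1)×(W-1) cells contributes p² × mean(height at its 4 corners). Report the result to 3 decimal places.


66.684

height_mm = gray/255 × 1.107; cell vol = 0.9² × mean(4 corners)
unit = 0.9² × 1.107 / (4×255) = 0.000879088 mm³ per gray-sum
row 0: Σ corner-gray over 13 cells = 6145  → 5.4020
row 1: Σ corner-gray over 13 cells = 7456  → 6.5545
row 2: Σ corner-gray over 13 cells = 7091  → 6.2336
row 3: Σ corner-gray over 13 cells = 6365  → 5.5954
row 4: Σ corner-gray over 13 cells = 6076  → 5.3413
row 5: Σ corner-gray over 13 cells = 7219  → 6.3461
row 6: Σ corner-gray over 13 cells = 8222  → 7.2279
row 7: Σ corner-gray over 13 cells = 7455  → 6.5536
row 8: Σ corner-gray over 13 cells = 6709  → 5.8978
row 9: Σ corner-gray over 13 cells = 6217  → 5.4653
row 10: Σ corner-gray over 13 cells = 6901  → 6.0666
Σ rows: total corner-gray = 75856  → 66.6841 mm³


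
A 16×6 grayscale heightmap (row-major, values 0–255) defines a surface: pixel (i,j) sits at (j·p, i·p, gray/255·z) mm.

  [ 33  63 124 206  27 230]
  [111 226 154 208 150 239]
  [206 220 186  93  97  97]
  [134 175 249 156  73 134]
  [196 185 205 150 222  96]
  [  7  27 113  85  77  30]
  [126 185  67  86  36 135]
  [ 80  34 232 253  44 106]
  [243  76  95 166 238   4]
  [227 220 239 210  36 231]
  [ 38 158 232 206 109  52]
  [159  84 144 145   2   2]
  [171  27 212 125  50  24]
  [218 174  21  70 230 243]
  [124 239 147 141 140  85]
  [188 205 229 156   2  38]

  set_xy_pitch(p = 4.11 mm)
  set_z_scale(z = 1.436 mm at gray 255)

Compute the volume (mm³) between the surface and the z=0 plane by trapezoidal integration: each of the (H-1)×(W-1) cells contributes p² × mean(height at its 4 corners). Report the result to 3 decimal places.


height_mm = gray/255 × 1.436; cell vol = 4.11² × mean(4 corners)
unit = 4.11² × 1.436 / (4×255) = 0.0237814 mm³ per gray-sum
row 0: Σ corner-gray over 5 cells = 2929  → 69.6558
row 1: Σ corner-gray over 5 cells = 3321  → 78.9781
row 2: Σ corner-gray over 5 cells = 3069  → 72.9852
row 3: Σ corner-gray over 5 cells = 3390  → 80.6190
row 4: Σ corner-gray over 5 cells = 2457  → 58.4310
row 5: Σ corner-gray over 5 cells = 1650  → 39.2394
row 6: Σ corner-gray over 5 cells = 2321  → 55.1967
row 7: Σ corner-gray over 5 cells = 2709  → 64.4239
row 8: Σ corner-gray over 5 cells = 3265  → 77.6464
row 9: Σ corner-gray over 5 cells = 3368  → 80.0958
row 10: Σ corner-gray over 5 cells = 2411  → 57.3370
row 11: Σ corner-gray over 5 cells = 1934  → 45.9933
row 12: Σ corner-gray over 5 cells = 2474  → 58.8353
row 13: Σ corner-gray over 5 cells = 2994  → 71.2016
row 14: Σ corner-gray over 5 cells = 2953  → 70.2266
Σ rows: total corner-gray = 41245  → 980.8650 mm³

980.865


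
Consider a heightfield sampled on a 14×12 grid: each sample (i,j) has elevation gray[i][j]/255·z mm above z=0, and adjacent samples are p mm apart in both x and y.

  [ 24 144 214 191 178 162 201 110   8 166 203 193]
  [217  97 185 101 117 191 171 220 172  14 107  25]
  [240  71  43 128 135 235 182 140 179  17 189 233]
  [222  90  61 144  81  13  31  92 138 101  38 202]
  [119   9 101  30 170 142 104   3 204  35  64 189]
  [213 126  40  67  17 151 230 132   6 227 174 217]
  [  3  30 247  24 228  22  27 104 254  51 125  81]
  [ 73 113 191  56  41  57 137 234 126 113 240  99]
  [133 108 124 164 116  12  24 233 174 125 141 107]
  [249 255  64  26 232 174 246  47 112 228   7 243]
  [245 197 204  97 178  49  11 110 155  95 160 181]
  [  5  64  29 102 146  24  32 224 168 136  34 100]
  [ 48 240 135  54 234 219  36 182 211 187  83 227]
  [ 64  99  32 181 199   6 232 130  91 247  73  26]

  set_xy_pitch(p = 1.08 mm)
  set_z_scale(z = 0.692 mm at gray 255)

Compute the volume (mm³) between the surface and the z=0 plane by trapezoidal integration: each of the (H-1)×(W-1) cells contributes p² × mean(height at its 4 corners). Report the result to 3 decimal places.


height_mm = gray/255 × 0.692; cell vol = 1.08² × mean(4 corners)
unit = 1.08² × 0.692 / (4×255) = 0.000791322 mm³ per gray-sum
row 0: Σ corner-gray over 11 cells = 6363  → 5.0352
row 1: Σ corner-gray over 11 cells = 6103  → 4.8294
row 2: Σ corner-gray over 11 cells = 5113  → 4.0460
row 3: Σ corner-gray over 11 cells = 4034  → 3.1922
row 4: Σ corner-gray over 11 cells = 4802  → 3.7999
row 5: Σ corner-gray over 11 cells = 5078  → 4.0183
row 6: Σ corner-gray over 11 cells = 5096  → 4.0326
row 7: Σ corner-gray over 11 cells = 5470  → 4.3285
row 8: Σ corner-gray over 11 cells = 5956  → 4.7131
row 9: Σ corner-gray over 11 cells = 6212  → 4.9157
row 10: Σ corner-gray over 11 cells = 4961  → 3.9258
row 11: Σ corner-gray over 11 cells = 5460  → 4.3206
row 12: Σ corner-gray over 11 cells = 6107  → 4.8326
Σ rows: total corner-gray = 70755  → 55.9900 mm³

55.990


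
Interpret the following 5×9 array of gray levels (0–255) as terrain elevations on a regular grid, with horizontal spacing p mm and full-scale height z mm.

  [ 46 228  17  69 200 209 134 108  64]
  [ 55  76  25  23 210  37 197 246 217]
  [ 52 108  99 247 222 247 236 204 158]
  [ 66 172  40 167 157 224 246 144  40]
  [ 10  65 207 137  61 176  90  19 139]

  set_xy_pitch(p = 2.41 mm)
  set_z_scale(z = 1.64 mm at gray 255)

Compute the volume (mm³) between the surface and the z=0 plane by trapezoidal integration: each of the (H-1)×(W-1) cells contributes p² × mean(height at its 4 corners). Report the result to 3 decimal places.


height_mm = gray/255 × 1.64; cell vol = 2.41² × mean(4 corners)
unit = 2.41² × 1.64 / (4×255) = 0.00933851 mm³ per gray-sum
row 0: Σ corner-gray over 8 cells = 3940  → 36.7937
row 1: Σ corner-gray over 8 cells = 4836  → 45.1611
row 2: Σ corner-gray over 8 cells = 5342  → 49.8863
row 3: Σ corner-gray over 8 cells = 4065  → 37.9611
Σ rows: total corner-gray = 18183  → 169.8022 mm³

169.802


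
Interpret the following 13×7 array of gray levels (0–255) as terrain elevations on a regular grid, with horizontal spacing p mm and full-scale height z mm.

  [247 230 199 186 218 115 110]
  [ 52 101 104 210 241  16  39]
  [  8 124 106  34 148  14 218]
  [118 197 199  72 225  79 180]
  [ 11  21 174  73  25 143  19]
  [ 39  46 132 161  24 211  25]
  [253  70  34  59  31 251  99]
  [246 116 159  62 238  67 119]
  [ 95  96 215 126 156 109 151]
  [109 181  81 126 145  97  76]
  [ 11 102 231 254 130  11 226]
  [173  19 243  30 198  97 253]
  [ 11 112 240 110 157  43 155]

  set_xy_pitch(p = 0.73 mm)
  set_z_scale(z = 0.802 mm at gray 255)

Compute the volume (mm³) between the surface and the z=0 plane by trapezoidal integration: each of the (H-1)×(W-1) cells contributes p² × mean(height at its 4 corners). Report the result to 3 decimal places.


height_mm = gray/255 × 0.802; cell vol = 0.73² × mean(4 corners)
unit = 0.73² × 0.802 / (4×255) = 0.000419006 mm³ per gray-sum
row 0: Σ corner-gray over 6 cells = 3688  → 1.5453
row 1: Σ corner-gray over 6 cells = 2513  → 1.0530
row 2: Σ corner-gray over 6 cells = 2920  → 1.2235
row 3: Σ corner-gray over 6 cells = 2744  → 1.1498
row 4: Σ corner-gray over 6 cells = 2114  → 0.8858
row 5: Σ corner-gray over 6 cells = 2454  → 1.0282
row 6: Σ corner-gray over 6 cells = 2891  → 1.2113
row 7: Σ corner-gray over 6 cells = 3299  → 1.3823
row 8: Σ corner-gray over 6 cells = 3095  → 1.2968
row 9: Σ corner-gray over 6 cells = 3138  → 1.3148
row 10: Σ corner-gray over 6 cells = 3293  → 1.3798
row 11: Σ corner-gray over 6 cells = 3090  → 1.2947
Σ rows: total corner-gray = 35239  → 14.7653 mm³

14.765


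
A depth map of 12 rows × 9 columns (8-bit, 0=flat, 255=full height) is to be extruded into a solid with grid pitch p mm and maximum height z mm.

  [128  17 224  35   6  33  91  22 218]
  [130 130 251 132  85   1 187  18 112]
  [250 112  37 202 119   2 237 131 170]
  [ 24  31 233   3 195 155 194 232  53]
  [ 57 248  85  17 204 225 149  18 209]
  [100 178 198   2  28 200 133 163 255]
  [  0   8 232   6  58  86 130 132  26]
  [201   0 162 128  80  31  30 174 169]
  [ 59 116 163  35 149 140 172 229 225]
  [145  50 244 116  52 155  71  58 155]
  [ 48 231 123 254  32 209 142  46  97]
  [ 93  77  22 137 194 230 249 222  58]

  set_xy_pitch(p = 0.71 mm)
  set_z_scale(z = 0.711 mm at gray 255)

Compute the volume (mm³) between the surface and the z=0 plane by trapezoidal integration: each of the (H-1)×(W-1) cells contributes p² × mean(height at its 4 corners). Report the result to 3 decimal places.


height_mm = gray/255 × 0.711; cell vol = 0.71² × mean(4 corners)
unit = 0.71² × 0.711 / (4×255) = 0.000351387 mm³ per gray-sum
row 0: Σ corner-gray over 8 cells = 3052  → 1.0724
row 1: Σ corner-gray over 8 cells = 3950  → 1.3880
row 2: Σ corner-gray over 8 cells = 4263  → 1.4980
row 3: Σ corner-gray over 8 cells = 4321  → 1.5183
row 4: Σ corner-gray over 8 cells = 4317  → 1.5169
row 5: Σ corner-gray over 8 cells = 3489  → 1.2260
row 6: Σ corner-gray over 8 cells = 2910  → 1.0225
row 7: Σ corner-gray over 8 cells = 3872  → 1.3606
row 8: Σ corner-gray over 8 cells = 4084  → 1.4351
row 9: Σ corner-gray over 8 cells = 4011  → 1.4094
row 10: Σ corner-gray over 8 cells = 4632  → 1.6276
Σ rows: total corner-gray = 42901  → 15.0749 mm³

15.075


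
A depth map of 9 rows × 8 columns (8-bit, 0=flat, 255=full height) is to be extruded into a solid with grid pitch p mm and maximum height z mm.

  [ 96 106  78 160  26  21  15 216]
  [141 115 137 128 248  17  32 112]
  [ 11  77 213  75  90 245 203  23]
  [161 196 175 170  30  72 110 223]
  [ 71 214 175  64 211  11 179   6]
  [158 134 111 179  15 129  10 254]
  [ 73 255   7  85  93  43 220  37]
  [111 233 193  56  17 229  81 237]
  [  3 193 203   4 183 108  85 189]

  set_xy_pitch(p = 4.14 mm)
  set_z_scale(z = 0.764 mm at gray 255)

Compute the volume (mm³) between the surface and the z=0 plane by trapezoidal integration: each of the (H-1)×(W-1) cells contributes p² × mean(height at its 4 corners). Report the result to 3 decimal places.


349.345

height_mm = gray/255 × 0.764; cell vol = 4.14² × mean(4 corners)
unit = 4.14² × 0.764 / (4×255) = 0.0128379 mm³ per gray-sum
row 0: Σ corner-gray over 7 cells = 2731  → 35.0603
row 1: Σ corner-gray over 7 cells = 3447  → 44.2522
row 2: Σ corner-gray over 7 cells = 3730  → 47.8854
row 3: Σ corner-gray over 7 cells = 3675  → 47.1793
row 4: Σ corner-gray over 7 cells = 3353  → 43.0455
row 5: Σ corner-gray over 7 cells = 3084  → 39.5921
row 6: Σ corner-gray over 7 cells = 3482  → 44.7016
row 7: Σ corner-gray over 7 cells = 3710  → 47.6286
Σ rows: total corner-gray = 27212  → 349.3448 mm³


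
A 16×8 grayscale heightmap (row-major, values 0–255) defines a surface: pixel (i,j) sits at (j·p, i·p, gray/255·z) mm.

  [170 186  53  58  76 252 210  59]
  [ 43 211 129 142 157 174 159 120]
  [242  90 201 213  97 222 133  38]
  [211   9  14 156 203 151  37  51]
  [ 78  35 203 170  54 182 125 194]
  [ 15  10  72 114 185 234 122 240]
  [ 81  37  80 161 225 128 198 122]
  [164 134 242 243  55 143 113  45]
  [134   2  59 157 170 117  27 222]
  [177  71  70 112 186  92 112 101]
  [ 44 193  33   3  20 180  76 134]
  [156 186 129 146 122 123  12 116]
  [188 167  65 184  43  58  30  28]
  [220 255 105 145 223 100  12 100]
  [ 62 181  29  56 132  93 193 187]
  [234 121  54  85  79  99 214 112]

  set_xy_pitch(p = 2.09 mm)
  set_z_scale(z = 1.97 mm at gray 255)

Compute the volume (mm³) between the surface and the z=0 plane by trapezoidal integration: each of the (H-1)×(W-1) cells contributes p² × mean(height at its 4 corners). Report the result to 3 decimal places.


height_mm = gray/255 × 1.97; cell vol = 2.09² × mean(4 corners)
unit = 2.09² × 1.97 / (4×255) = 0.00843643 mm³ per gray-sum
row 0: Σ corner-gray over 7 cells = 4006  → 33.7963
row 1: Σ corner-gray over 7 cells = 4299  → 36.2682
row 2: Σ corner-gray over 7 cells = 3594  → 30.3205
row 3: Σ corner-gray over 7 cells = 3212  → 27.0978
row 4: Σ corner-gray over 7 cells = 3539  → 29.8565
row 5: Σ corner-gray over 7 cells = 3590  → 30.2868
row 6: Σ corner-gray over 7 cells = 3930  → 33.1552
row 7: Σ corner-gray over 7 cells = 3489  → 29.4347
row 8: Σ corner-gray over 7 cells = 2984  → 25.1743
row 9: Σ corner-gray over 7 cells = 2752  → 23.2171
row 10: Σ corner-gray over 7 cells = 2896  → 24.4319
row 11: Σ corner-gray over 7 cells = 3018  → 25.4611
row 12: Σ corner-gray over 7 cells = 3310  → 27.9246
row 13: Σ corner-gray over 7 cells = 3617  → 30.5146
row 14: Σ corner-gray over 7 cells = 3267  → 27.5618
Σ rows: total corner-gray = 51503  → 434.5014 mm³

434.501


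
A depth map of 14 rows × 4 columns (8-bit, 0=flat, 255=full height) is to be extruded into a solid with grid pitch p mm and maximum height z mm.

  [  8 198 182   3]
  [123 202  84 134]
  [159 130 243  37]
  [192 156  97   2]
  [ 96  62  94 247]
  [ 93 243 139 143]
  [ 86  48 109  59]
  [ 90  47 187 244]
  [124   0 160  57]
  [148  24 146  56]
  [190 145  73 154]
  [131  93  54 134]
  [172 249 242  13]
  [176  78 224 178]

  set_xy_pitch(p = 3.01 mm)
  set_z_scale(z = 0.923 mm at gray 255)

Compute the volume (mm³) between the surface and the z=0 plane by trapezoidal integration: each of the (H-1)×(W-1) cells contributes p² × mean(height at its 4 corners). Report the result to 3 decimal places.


height_mm = gray/255 × 0.923; cell vol = 3.01² × mean(4 corners)
unit = 3.01² × 0.923 / (4×255) = 0.0081985 mm³ per gray-sum
row 0: Σ corner-gray over 3 cells = 1600  → 13.1176
row 1: Σ corner-gray over 3 cells = 1771  → 14.5195
row 2: Σ corner-gray over 3 cells = 1642  → 13.4619
row 3: Σ corner-gray over 3 cells = 1355  → 11.1090
row 4: Σ corner-gray over 3 cells = 1655  → 13.5685
row 5: Σ corner-gray over 3 cells = 1459  → 11.9616
row 6: Σ corner-gray over 3 cells = 1261  → 10.3383
row 7: Σ corner-gray over 3 cells = 1303  → 10.6826
row 8: Σ corner-gray over 3 cells = 1045  → 8.5674
row 9: Σ corner-gray over 3 cells = 1324  → 10.8548
row 10: Σ corner-gray over 3 cells = 1339  → 10.9778
row 11: Σ corner-gray over 3 cells = 1726  → 14.1506
row 12: Σ corner-gray over 3 cells = 2125  → 17.4218
Σ rows: total corner-gray = 19605  → 160.7316 mm³

160.732


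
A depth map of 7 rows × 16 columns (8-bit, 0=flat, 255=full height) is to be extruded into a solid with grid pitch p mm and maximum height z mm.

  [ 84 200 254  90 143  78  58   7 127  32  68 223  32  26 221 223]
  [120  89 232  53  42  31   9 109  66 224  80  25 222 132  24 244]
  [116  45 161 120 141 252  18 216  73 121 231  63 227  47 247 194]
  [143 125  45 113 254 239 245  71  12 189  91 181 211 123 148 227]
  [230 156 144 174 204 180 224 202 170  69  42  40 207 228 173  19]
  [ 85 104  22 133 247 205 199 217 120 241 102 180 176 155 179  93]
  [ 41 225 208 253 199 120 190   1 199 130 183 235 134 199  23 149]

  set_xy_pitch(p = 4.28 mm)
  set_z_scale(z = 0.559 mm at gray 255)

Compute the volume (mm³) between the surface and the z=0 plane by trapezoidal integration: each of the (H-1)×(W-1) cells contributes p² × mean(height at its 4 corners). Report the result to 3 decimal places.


height_mm = gray/255 × 0.559; cell vol = 4.28² × mean(4 corners)
unit = 4.28² × 0.559 / (4×255) = 0.0100392 mm³ per gray-sum
row 0: Σ corner-gray over 15 cells = 6465  → 64.9034
row 1: Σ corner-gray over 15 cells = 7274  → 73.0252
row 2: Σ corner-gray over 15 cells = 8698  → 87.3210
row 3: Σ corner-gray over 15 cells = 9139  → 91.7483
row 4: Σ corner-gray over 15 cells = 9413  → 94.4990
row 5: Σ corner-gray over 15 cells = 9526  → 95.6334
Σ rows: total corner-gray = 50515  → 507.1303 mm³

507.130


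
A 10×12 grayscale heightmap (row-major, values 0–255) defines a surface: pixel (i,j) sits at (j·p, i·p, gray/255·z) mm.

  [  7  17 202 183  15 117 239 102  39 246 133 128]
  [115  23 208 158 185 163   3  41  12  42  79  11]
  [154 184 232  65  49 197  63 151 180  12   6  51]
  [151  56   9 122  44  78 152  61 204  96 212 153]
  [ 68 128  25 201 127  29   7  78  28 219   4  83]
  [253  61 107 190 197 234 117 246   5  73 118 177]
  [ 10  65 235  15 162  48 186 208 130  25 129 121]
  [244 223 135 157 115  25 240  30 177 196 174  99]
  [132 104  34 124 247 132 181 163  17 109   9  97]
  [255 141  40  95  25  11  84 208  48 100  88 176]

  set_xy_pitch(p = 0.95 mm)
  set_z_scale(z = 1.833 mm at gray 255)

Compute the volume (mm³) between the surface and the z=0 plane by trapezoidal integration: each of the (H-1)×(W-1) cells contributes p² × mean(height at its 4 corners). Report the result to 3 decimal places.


height_mm = gray/255 × 1.833; cell vol = 0.95² × mean(4 corners)
unit = 0.95² × 1.833 / (4×255) = 0.00162185 mm³ per gray-sum
row 0: Σ corner-gray over 11 cells = 4675  → 7.5821
row 1: Σ corner-gray over 11 cells = 4437  → 7.1961
row 2: Σ corner-gray over 11 cells = 4855  → 7.8741
row 3: Σ corner-gray over 11 cells = 4215  → 6.8361
row 4: Σ corner-gray over 11 cells = 4969  → 8.0590
row 5: Σ corner-gray over 11 cells = 5663  → 9.1845
row 6: Σ corner-gray over 11 cells = 5824  → 9.4456
row 7: Σ corner-gray over 11 cells = 5756  → 9.3353
row 8: Σ corner-gray over 11 cells = 4580  → 7.4281
Σ rows: total corner-gray = 44974  → 72.9409 mm³

72.941


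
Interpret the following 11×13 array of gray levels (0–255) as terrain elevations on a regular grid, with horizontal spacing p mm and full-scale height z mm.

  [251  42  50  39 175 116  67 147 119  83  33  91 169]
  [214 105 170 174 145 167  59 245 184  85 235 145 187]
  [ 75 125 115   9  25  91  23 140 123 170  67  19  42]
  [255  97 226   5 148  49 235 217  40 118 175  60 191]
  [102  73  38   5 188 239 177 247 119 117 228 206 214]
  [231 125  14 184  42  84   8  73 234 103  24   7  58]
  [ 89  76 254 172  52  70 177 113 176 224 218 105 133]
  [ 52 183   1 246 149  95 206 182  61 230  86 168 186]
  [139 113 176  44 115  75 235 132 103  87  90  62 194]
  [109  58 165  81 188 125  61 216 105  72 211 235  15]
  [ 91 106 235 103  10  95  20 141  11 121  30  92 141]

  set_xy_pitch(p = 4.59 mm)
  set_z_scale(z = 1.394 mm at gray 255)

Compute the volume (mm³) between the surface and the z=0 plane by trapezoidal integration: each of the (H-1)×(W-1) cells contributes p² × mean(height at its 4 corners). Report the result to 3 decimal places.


1714.685

height_mm = gray/255 × 1.394; cell vol = 4.59² × mean(4 corners)
unit = 4.59² × 1.394 / (4×255) = 0.0287931 mm³ per gray-sum
row 0: Σ corner-gray over 12 cells = 6173  → 177.7396
row 1: Σ corner-gray over 12 cells = 5760  → 165.8481
row 2: Σ corner-gray over 12 cells = 5117  → 147.3341
row 3: Σ corner-gray over 12 cells = 6776  → 195.1018
row 4: Σ corner-gray over 12 cells = 5675  → 163.4007
row 5: Σ corner-gray over 12 cells = 5581  → 160.6941
row 6: Σ corner-gray over 12 cells = 6948  → 200.0543
row 7: Σ corner-gray over 12 cells = 6249  → 179.9279
row 8: Σ corner-gray over 12 cells = 5955  → 171.4627
row 9: Σ corner-gray over 12 cells = 5318  → 153.1215
Σ rows: total corner-gray = 59552  → 1714.6849 mm³


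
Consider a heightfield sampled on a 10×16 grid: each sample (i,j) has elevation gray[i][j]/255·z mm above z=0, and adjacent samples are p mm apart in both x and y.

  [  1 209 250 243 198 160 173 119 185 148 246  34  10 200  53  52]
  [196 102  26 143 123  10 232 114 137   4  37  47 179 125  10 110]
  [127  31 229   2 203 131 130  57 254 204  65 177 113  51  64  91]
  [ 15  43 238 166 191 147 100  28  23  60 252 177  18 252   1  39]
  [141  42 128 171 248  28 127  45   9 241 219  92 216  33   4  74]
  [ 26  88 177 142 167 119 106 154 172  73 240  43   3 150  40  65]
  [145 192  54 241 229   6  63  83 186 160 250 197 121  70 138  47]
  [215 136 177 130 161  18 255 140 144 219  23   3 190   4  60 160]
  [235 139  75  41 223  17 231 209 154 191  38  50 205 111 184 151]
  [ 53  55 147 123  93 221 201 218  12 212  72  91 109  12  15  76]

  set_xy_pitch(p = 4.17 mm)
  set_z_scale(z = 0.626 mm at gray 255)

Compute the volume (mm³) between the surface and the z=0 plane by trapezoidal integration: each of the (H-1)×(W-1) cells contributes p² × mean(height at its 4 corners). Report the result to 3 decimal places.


height_mm = gray/255 × 0.626; cell vol = 4.17² × mean(4 corners)
unit = 4.17² × 0.626 / (4×255) = 0.010672 mm³ per gray-sum
row 0: Σ corner-gray over 15 cells = 7393  → 78.8982
row 1: Σ corner-gray over 15 cells = 6524  → 69.6242
row 2: Σ corner-gray over 15 cells = 7086  → 75.6219
row 3: Σ corner-gray over 15 cells = 6867  → 73.2847
row 4: Σ corner-gray over 15 cells = 6860  → 73.2100
row 5: Σ corner-gray over 15 cells = 7611  → 81.2247
row 6: Σ corner-gray over 15 cells = 7867  → 83.9567
row 7: Σ corner-gray over 15 cells = 7817  → 83.4231
row 8: Σ corner-gray over 15 cells = 7413  → 79.1116
Σ rows: total corner-gray = 65438  → 698.3551 mm³

698.355


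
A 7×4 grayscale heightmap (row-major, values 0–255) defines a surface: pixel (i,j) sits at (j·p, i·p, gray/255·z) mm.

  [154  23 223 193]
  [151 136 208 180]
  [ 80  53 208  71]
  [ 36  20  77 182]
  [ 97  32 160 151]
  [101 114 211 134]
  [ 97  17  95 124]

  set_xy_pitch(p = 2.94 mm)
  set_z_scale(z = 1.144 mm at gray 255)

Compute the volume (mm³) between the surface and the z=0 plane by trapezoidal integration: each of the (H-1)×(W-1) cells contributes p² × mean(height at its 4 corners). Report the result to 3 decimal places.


height_mm = gray/255 × 1.144; cell vol = 2.94² × mean(4 corners)
unit = 2.94² × 1.144 / (4×255) = 0.00969439 mm³ per gray-sum
row 0: Σ corner-gray over 3 cells = 1858  → 18.0122
row 1: Σ corner-gray over 3 cells = 1692  → 16.4029
row 2: Σ corner-gray over 3 cells = 1085  → 10.5184
row 3: Σ corner-gray over 3 cells = 1044  → 10.1209
row 4: Σ corner-gray over 3 cells = 1517  → 14.7064
row 5: Σ corner-gray over 3 cells = 1330  → 12.8935
Σ rows: total corner-gray = 8526  → 82.6544 mm³

82.654


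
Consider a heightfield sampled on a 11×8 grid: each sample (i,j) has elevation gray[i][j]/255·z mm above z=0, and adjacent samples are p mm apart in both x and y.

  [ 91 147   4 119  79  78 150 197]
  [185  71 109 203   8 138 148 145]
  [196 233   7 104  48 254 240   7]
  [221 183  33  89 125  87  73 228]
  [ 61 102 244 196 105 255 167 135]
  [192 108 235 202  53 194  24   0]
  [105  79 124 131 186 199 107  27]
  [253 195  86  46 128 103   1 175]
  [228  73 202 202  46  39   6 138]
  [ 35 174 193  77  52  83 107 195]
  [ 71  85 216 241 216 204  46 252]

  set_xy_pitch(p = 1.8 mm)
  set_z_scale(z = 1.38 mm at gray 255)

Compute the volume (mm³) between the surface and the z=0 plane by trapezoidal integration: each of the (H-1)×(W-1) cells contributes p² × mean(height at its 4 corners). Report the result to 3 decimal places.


155.795

height_mm = gray/255 × 1.38; cell vol = 1.8² × mean(4 corners)
unit = 1.8² × 1.38 / (4×255) = 0.00438353 mm³ per gray-sum
row 0: Σ corner-gray over 7 cells = 3126  → 13.7029
row 1: Σ corner-gray over 7 cells = 3659  → 16.0393
row 2: Σ corner-gray over 7 cells = 3604  → 15.7982
row 3: Σ corner-gray over 7 cells = 3963  → 17.3719
row 4: Σ corner-gray over 7 cells = 4158  → 18.2267
row 5: Σ corner-gray over 7 cells = 3608  → 15.8158
row 6: Σ corner-gray over 7 cells = 3330  → 14.5972
row 7: Σ corner-gray over 7 cells = 3048  → 13.3610
row 8: Σ corner-gray over 7 cells = 3104  → 13.6065
row 9: Σ corner-gray over 7 cells = 3941  → 17.2755
Σ rows: total corner-gray = 35541  → 155.7950 mm³


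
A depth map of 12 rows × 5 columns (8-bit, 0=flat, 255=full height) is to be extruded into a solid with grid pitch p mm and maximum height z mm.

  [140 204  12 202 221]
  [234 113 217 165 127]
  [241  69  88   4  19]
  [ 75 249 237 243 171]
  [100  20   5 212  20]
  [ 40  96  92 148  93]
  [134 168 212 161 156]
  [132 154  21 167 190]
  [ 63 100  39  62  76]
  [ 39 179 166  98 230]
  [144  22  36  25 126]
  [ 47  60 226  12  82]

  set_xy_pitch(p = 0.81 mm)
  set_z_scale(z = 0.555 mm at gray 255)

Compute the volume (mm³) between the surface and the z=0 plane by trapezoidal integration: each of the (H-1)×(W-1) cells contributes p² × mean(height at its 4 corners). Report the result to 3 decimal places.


height_mm = gray/255 × 0.555; cell vol = 0.81² × mean(4 corners)
unit = 0.81² × 0.555 / (4×255) = 0.000356996 mm³ per gray-sum
row 0: Σ corner-gray over 4 cells = 2548  → 0.9096
row 1: Σ corner-gray over 4 cells = 1933  → 0.6901
row 2: Σ corner-gray over 4 cells = 2286  → 0.8161
row 3: Σ corner-gray over 4 cells = 2298  → 0.8204
row 4: Σ corner-gray over 4 cells = 1399  → 0.4994
row 5: Σ corner-gray over 4 cells = 2177  → 0.7772
row 6: Σ corner-gray over 4 cells = 2378  → 0.8489
row 7: Σ corner-gray over 4 cells = 1547  → 0.5523
row 8: Σ corner-gray over 4 cells = 1696  → 0.6055
row 9: Σ corner-gray over 4 cells = 1591  → 0.5680
row 10: Σ corner-gray over 4 cells = 1161  → 0.4145
Σ rows: total corner-gray = 21014  → 7.5019 mm³

7.502


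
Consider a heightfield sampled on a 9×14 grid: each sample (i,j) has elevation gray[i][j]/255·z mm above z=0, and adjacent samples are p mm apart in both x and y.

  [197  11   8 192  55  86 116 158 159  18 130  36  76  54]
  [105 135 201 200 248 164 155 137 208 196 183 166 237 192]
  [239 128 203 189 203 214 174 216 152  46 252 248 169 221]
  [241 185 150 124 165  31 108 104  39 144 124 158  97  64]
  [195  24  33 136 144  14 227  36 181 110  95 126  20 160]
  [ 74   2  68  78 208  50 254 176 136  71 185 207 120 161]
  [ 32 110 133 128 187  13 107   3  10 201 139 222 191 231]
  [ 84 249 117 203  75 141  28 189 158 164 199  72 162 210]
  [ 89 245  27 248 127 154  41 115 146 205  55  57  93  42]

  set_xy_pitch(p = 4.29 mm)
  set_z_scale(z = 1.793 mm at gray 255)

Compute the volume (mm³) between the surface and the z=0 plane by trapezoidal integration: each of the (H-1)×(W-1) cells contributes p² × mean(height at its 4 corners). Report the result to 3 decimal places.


1841.966

height_mm = gray/255 × 1.793; cell vol = 4.29² × mean(4 corners)
unit = 4.29² × 1.793 / (4×255) = 0.0323515 mm³ per gray-sum
row 0: Σ corner-gray over 13 cells = 7098  → 229.6311
row 1: Σ corner-gray over 13 cells = 9605  → 310.7364
row 2: Σ corner-gray over 13 cells = 8011  → 259.1680
row 3: Σ corner-gray over 13 cells = 5810  → 187.9623
row 4: Σ corner-gray over 13 cells = 5992  → 193.8503
row 5: Σ corner-gray over 13 cells = 6496  → 210.1555
row 6: Σ corner-gray over 13 cells = 6959  → 225.1342
row 7: Σ corner-gray over 13 cells = 6965  → 225.3283
Σ rows: total corner-gray = 56936  → 1841.9662 mm³


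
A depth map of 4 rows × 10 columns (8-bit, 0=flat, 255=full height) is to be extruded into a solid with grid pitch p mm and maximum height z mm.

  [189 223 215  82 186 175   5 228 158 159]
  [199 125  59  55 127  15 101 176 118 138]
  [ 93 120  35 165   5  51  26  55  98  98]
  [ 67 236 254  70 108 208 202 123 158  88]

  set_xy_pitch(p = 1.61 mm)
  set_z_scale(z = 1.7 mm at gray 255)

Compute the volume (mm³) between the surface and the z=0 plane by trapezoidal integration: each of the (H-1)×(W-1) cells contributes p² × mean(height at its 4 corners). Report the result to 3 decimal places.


52.468

height_mm = gray/255 × 1.7; cell vol = 1.61² × mean(4 corners)
unit = 1.61² × 1.7 / (4×255) = 0.00432017 mm³ per gray-sum
row 0: Σ corner-gray over 9 cells = 4781  → 20.6547
row 1: Σ corner-gray over 9 cells = 3190  → 13.7813
row 2: Σ corner-gray over 9 cells = 4174  → 18.0324
Σ rows: total corner-gray = 12145  → 52.4684 mm³


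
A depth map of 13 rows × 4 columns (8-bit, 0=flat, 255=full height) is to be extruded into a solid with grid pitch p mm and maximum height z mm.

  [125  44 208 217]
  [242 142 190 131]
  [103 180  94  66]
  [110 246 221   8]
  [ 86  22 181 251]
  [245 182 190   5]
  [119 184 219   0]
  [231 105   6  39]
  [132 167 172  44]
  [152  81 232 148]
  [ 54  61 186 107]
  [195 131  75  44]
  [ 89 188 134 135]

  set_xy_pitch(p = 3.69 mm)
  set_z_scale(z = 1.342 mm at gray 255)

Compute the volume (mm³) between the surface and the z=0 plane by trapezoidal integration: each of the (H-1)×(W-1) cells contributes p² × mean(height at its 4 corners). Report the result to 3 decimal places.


height_mm = gray/255 × 1.342; cell vol = 3.69² × mean(4 corners)
unit = 3.69² × 1.342 / (4×255) = 0.0179145 mm³ per gray-sum
row 0: Σ corner-gray over 3 cells = 1883  → 33.7330
row 1: Σ corner-gray over 3 cells = 1754  → 31.4221
row 2: Σ corner-gray over 3 cells = 1769  → 31.6908
row 3: Σ corner-gray over 3 cells = 1795  → 32.1566
row 4: Σ corner-gray over 3 cells = 1737  → 31.1175
row 5: Σ corner-gray over 3 cells = 1919  → 34.3780
row 6: Σ corner-gray over 3 cells = 1417  → 25.3849
row 7: Σ corner-gray over 3 cells = 1346  → 24.1129
row 8: Σ corner-gray over 3 cells = 1780  → 31.8878
row 9: Σ corner-gray over 3 cells = 1581  → 28.3228
row 10: Σ corner-gray over 3 cells = 1306  → 23.3964
row 11: Σ corner-gray over 3 cells = 1519  → 27.2121
Σ rows: total corner-gray = 19806  → 354.8149 mm³

354.815


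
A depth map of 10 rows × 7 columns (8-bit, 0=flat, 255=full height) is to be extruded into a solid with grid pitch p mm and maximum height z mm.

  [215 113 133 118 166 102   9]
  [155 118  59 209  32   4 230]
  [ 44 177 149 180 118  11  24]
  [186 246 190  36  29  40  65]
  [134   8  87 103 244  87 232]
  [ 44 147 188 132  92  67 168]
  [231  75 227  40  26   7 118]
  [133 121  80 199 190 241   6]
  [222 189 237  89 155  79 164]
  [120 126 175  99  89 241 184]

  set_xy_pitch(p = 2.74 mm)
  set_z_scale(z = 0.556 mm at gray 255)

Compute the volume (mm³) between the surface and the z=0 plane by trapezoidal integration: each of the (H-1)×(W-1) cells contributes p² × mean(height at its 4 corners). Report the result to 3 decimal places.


height_mm = gray/255 × 0.556; cell vol = 2.74² × mean(4 corners)
unit = 2.74² × 0.556 / (4×255) = 0.00409238 mm³ per gray-sum
row 0: Σ corner-gray over 6 cells = 2717  → 11.1190
row 1: Σ corner-gray over 6 cells = 2567  → 10.5051
row 2: Σ corner-gray over 6 cells = 2671  → 10.9307
row 3: Σ corner-gray over 6 cells = 2757  → 11.2827
row 4: Σ corner-gray over 6 cells = 2888  → 11.8188
row 5: Σ corner-gray over 6 cells = 2563  → 10.4888
row 6: Σ corner-gray over 6 cells = 2900  → 11.8679
row 7: Σ corner-gray over 6 cells = 3685  → 15.0804
row 8: Σ corner-gray over 6 cells = 3648  → 14.9290
Σ rows: total corner-gray = 26396  → 108.0224 mm³

108.022


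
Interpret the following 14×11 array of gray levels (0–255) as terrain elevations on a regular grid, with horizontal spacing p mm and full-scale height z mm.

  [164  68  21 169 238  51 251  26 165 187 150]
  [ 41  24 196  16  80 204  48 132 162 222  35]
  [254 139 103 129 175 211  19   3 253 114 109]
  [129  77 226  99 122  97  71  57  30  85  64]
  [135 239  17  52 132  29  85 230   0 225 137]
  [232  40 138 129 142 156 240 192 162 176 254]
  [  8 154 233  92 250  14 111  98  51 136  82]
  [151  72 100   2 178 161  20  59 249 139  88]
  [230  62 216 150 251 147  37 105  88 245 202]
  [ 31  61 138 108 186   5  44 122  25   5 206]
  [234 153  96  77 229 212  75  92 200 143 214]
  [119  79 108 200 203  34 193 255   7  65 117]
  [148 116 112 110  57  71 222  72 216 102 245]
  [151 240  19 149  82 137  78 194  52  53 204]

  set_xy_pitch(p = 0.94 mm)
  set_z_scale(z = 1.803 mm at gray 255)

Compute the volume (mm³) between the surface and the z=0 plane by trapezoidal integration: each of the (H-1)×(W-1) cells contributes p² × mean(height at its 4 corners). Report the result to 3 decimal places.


height_mm = gray/255 × 1.803; cell vol = 0.94² × mean(4 corners)
unit = 0.94² × 1.803 / (4×255) = 0.00156189 mm³ per gray-sum
row 0: Σ corner-gray over 10 cells = 4910  → 7.6689
row 1: Σ corner-gray over 10 cells = 4899  → 7.6517
row 2: Σ corner-gray over 10 cells = 4576  → 7.1472
row 3: Σ corner-gray over 10 cells = 4211  → 6.5771
row 4: Σ corner-gray over 10 cells = 5526  → 8.6310
row 5: Σ corner-gray over 10 cells = 5604  → 8.7528
row 6: Σ corner-gray over 10 cells = 4567  → 7.1332
row 7: Σ corner-gray over 10 cells = 5233  → 8.1734
row 8: Σ corner-gray over 10 cells = 4659  → 7.2769
row 9: Σ corner-gray over 10 cells = 4627  → 7.2269
row 10: Σ corner-gray over 10 cells = 5526  → 8.6310
row 11: Σ corner-gray over 10 cells = 5073  → 7.9235
row 12: Σ corner-gray over 10 cells = 4912  → 7.6720
Σ rows: total corner-gray = 64323  → 100.4656 mm³

100.466
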